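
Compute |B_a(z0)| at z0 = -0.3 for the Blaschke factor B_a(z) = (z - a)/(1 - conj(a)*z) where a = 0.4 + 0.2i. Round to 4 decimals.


Step 1: Numerator z0 - a = -0.3 - (0.4 + 0.2i) = -0.7 - 0.2i
Step 2: Denominator 1 - conj(a)*z0 = 1 - (0.4 - 0.2i)*(-0.3) = 1.12 - 0.06i
Step 3: |z0 - a|^2 = (-0.7)^2 + (-0.2)^2 = 0.53; |1 - conj(a)*z0|^2 = 1.12^2 + (-0.06)^2 = 1.258
Step 4: |B_a(-0.3)| = sqrt(0.53 / 1.258) = sqrt(0.421304)
Step 5: = 0.6491

0.6491


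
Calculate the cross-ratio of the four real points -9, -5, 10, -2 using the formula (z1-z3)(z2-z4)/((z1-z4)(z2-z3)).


Step 1: (z1-z3)(z2-z4) = (-19) * (-3) = 57
Step 2: (z1-z4)(z2-z3) = (-7) * (-15) = 105
Step 3: Cross-ratio = 57/105 = 19/35

19/35


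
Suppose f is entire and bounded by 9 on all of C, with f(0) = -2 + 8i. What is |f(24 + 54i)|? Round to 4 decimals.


Step 1: By Liouville's theorem, a bounded entire function is constant.
Step 2: f(z) = f(0) = -2 + 8i for all z.
Step 3: |f(w)| = |-2 + 8i| = sqrt(4 + 64)
Step 4: = 8.2462

8.2462


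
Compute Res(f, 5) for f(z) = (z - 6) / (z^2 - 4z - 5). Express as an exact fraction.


Step 1: Q(z) = z^2 - 4z - 5 = (z - 5)(z + 1)
Step 2: Q'(z) = 2z - 4
Step 3: Q'(5) = 6, P(5) = -1
Step 4: Res = P(5)/Q'(5) = -1/6 = -1/6

-1/6


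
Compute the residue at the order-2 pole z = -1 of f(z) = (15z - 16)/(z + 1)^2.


Step 1: Pole of order 2 at z = -1
Step 2: Res = lim d/dz [(z + 1)^2 * f(z)] as z -> -1
Step 3: (z + 1)^2 * f(z) = 15z - 16
Step 4: d/dz[15z - 16] = 15

15


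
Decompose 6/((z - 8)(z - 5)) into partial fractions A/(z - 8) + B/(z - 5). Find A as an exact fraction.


Step 1: Multiply both sides by (z - 8) and set z = 8
Step 2: A = 6 / (8 - 5)
Step 3: A = 6 / 3
Step 4: A = 2

2


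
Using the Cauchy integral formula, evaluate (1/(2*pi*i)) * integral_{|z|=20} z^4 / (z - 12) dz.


Step 1: f(z) = z^4, a = 12 is inside |z| = 20
Step 2: By Cauchy integral formula: (1/(2pi*i)) * integral = f(a)
Step 3: f(12) = 12^4 = 20736

20736


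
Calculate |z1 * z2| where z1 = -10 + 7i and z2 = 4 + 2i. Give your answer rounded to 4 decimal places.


Step 1: |z1| = sqrt((-10)^2 + 7^2) = sqrt(149)
Step 2: |z2| = sqrt(4^2 + 2^2) = sqrt(20)
Step 3: |z1*z2| = |z1|*|z2| = sqrt(149) * sqrt(20) = sqrt(149 * 20) = sqrt(2980)
Step 4: = 54.5894

54.5894


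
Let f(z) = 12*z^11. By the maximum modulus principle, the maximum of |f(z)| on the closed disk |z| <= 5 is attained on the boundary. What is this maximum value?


Step 1: On |z| = 5, |f(z)| = 12 * |z|^11 = 12 * 5^11
Step 2: By maximum modulus principle, maximum is on boundary.
Step 3: Maximum = 12 * 48828125 = 585937500

585937500


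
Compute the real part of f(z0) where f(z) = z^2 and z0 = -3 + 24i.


Step 1: z0 = -3 + 24i
Step 2: z0^2 = (-3)^2 - 24^2 - 144i
Step 3: real part = 9 - 576 = -567

-567


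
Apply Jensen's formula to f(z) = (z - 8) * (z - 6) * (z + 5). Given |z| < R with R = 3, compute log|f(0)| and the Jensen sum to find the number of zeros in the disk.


Jensen's formula: (1/2pi)*integral log|f(Re^it)|dt = log|f(0)| + sum_{|a_k|<R} log(R/|a_k|)
Step 1: f(0) = (-8) * (-6) * 5 = 240
Step 2: log|f(0)| = log|8| + log|6| + log|-5| = 5.4806
Step 3: Zeros inside |z| < 3: none
Step 4: Jensen sum = (empty sum) = 0
Step 5: n(R) = number of terms in the Jensen sum = count of zeros inside |z| < 3 = 0

0


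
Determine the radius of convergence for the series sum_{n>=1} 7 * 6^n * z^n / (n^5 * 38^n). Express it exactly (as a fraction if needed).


Step 1: General term a_n = 7 * 6^n / (n^5 * 38^n)
Step 2: By the root test, |a_n|^(1/n) = 7^(1/n) * 6 / (n^(5/n) * 38) -> 6/38 as n -> infinity (since 7^(1/n) -> 1 and n^(5/n) -> 1)
Step 3: R = 1/lim|a_n|^(1/n) = 38/6 = 19/3

19/3


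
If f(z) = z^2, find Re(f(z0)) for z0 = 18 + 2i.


Step 1: z0 = 18 + 2i
Step 2: z0^2 = 18^2 - 2^2 + 72i
Step 3: real part = 324 - 4 = 320

320


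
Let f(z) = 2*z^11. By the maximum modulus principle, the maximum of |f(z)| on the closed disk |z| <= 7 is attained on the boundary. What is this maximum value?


Step 1: On |z| = 7, |f(z)| = 2 * |z|^11 = 2 * 7^11
Step 2: By maximum modulus principle, maximum is on boundary.
Step 3: Maximum = 2 * 1977326743 = 3954653486

3954653486


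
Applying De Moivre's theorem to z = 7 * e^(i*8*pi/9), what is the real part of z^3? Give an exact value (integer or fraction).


Step 1: By De Moivre's theorem, z^3 = 7^3 * e^(i*3*8*pi/9) = 343 * (cos(8*pi/3) + i*sin(8*pi/3))
Step 2: |z|^3 = 7^3 = 343
Step 3: Reduce the angle mod 2*pi: 8*pi/3 - 2*pi = 2*pi/3
Step 4: cos(2*pi/3) = -1/2
Step 5: Re(z^3) = 343 * (-1/2) = -343/2

-343/2


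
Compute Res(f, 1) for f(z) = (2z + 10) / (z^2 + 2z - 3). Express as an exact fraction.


Step 1: Q(z) = z^2 + 2z - 3 = (z - 1)(z + 3)
Step 2: Q'(z) = 2z + 2
Step 3: Q'(1) = 4, P(1) = 12
Step 4: Res = P(1)/Q'(1) = 12/4 = 3

3


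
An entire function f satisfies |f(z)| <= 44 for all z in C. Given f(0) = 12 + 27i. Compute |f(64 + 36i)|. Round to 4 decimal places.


Step 1: By Liouville's theorem, a bounded entire function is constant.
Step 2: f(z) = f(0) = 12 + 27i for all z.
Step 3: |f(w)| = |12 + 27i| = sqrt(144 + 729)
Step 4: = 29.5466

29.5466


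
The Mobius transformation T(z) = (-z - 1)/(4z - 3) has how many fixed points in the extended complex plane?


Step 1: Fixed points satisfy T(z) = z
Step 2: 4z^2 - 2z + 1 = 0
Step 3: Discriminant = (-2)^2 - 4*4*1 = -12
Step 4: Number of fixed points = 2

2


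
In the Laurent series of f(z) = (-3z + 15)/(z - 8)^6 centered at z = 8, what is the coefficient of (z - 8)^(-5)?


Step 1: Write the numerator in powers of (z - 8): -3z + 15 = -3(z - 8) + (-3*8 + 15) = -3(z - 8) - 9
Step 2: Divide by (z - 8)^6: f(z) = -9(z - 8)^(-6) - 3(z - 8)^(-5)
Step 3: This finite sum is the Laurent series of f about z = 8.
Step 4: Coefficient of (z - 8)^(-5) = coefficient of (z - 8) in the re-centred numerator = -3

-3


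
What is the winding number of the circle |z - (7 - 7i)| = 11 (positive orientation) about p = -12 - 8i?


Step 1: Center c = (7, -7), radius = 11
Step 2: |p - c|^2 = (-19)^2 + (-1)^2 = 362
Step 3: r^2 = 121
Step 4: |p-c| > r so winding number = 0

0


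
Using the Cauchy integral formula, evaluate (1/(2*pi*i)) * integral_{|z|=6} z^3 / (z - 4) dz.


Step 1: f(z) = z^3, a = 4 is inside |z| = 6
Step 2: By Cauchy integral formula: (1/(2pi*i)) * integral = f(a)
Step 3: f(4) = 4^3 = 64

64


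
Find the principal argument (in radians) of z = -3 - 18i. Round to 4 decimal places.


Step 1: z = -3 - 18i
Step 2: arg(z) = atan2(-18, -3)
Step 3: arg(z) = -1.7359

-1.7359


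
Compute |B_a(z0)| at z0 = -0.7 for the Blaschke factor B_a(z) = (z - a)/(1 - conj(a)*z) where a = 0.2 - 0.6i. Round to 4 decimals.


Step 1: Numerator z0 - a = -0.7 - (0.2 - 0.6i) = -0.9 + 0.6i
Step 2: Denominator 1 - conj(a)*z0 = 1 - (0.2 + 0.6i)*(-0.7) = 1.14 + 0.42i
Step 3: |z0 - a|^2 = (-0.9)^2 + 0.6^2 = 1.17; |1 - conj(a)*z0|^2 = 1.14^2 + 0.42^2 = 1.476
Step 4: |B_a(-0.7)| = sqrt(1.17 / 1.476) = sqrt(0.792683)
Step 5: = 0.8903

0.8903


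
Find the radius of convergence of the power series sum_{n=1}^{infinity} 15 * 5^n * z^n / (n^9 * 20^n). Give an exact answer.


Step 1: General term a_n = 15 * 5^n / (n^9 * 20^n)
Step 2: By the root test, |a_n|^(1/n) = 15^(1/n) * 5 / (n^(9/n) * 20) -> 5/20 as n -> infinity (since 15^(1/n) -> 1 and n^(9/n) -> 1)
Step 3: R = 1/lim|a_n|^(1/n) = 20/5 = 4

4


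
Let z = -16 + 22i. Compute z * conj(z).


Step 1: conj(z) = -16 - 22i
Step 2: z * conj(z) = (-16)^2 + 22^2
Step 3: = 256 + 484 = 740

740


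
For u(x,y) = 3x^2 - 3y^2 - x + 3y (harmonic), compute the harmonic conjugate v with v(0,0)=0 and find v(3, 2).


Step 1: v_x = -u_y = 6y - 3
Step 2: v_y = u_x = 6x - 1
Step 3: v = 6xy - 3x - y + C
Step 4: v(0,0) = 0 => C = 0
Step 5: v(3, 2) = 25

25


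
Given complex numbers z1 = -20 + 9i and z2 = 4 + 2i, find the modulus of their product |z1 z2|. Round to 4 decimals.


Step 1: |z1| = sqrt((-20)^2 + 9^2) = sqrt(481)
Step 2: |z2| = sqrt(4^2 + 2^2) = sqrt(20)
Step 3: |z1*z2| = |z1|*|z2| = sqrt(481) * sqrt(20) = sqrt(481 * 20) = sqrt(9620)
Step 4: = 98.0816

98.0816


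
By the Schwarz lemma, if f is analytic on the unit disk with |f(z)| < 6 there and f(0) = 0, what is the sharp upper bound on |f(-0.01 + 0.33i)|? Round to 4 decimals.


Step 1: g = f/6 maps D -> D with g(0) = 0, so by the Schwarz lemma |g(z)| <= |z|, i.e. |f(z)| <= 6|z|; this is sharp (f(z) = 6z).
Step 2: |z0|^2 = (-0.01)^2 + 0.33^2 = 0.109
Step 3: |z0| = sqrt(0.109) = 0.330151
Step 4: Best bound = 6 * |z0| = 6 * 0.330151 = 1.9809

1.9809


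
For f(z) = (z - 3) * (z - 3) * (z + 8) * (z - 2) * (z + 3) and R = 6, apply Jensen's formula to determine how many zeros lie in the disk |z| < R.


Jensen's formula: (1/2pi)*integral log|f(Re^it)|dt = log|f(0)| + sum_{|a_k|<R} log(R/|a_k|)
Step 1: f(0) = (-3) * (-3) * 8 * (-2) * 3 = -432
Step 2: log|f(0)| = log|3| + log|3| + log|-8| + log|2| + log|-3| = 6.0684
Step 3: Zeros inside |z| < 6: 3, 3, 2, -3
Step 4: Jensen sum = log(6/3) + log(6/3) + log(6/2) + log(6/3) = 3.1781
Step 5: n(R) = number of terms in the Jensen sum = count of zeros inside |z| < 6 = 4

4


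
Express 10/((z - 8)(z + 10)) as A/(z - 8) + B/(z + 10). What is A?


Step 1: Multiply both sides by (z - 8) and set z = 8
Step 2: A = 10 / (8 + 10)
Step 3: A = 10 / 18
Step 4: A = 5/9

5/9


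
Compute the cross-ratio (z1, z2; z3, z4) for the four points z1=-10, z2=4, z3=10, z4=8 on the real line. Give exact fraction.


Step 1: (z1-z3)(z2-z4) = (-20) * (-4) = 80
Step 2: (z1-z4)(z2-z3) = (-18) * (-6) = 108
Step 3: Cross-ratio = 80/108 = 20/27

20/27


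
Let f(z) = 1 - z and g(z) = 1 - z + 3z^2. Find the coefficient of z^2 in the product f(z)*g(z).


Step 1: z^2 term in f*g comes from: (1)*(3z^2) + (-z)*(-z) + (0)*(1)
Step 2: = 3 + 1 + 0
Step 3: = 4

4


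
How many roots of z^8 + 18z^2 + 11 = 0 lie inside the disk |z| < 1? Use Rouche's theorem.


Step 1: On |z| = 1 the three terms have sizes |z^8| = 1^8 = 1, |18z^2| = 18*1^2 = 18, |11| = 11
Step 2: The dominant term is g(z) = 18z^2; let h(z) = z^8 + 11 so f = g + h
Step 3: On |z| = 1: |g| = 18 and |h| <= 1 + 11 = 12
Step 4: Since 18 > 12, |h| < |g| on |z| = 1, so by Rouche f has the same number of zeros as g inside |z| < 1
Step 5: g(z) = 18z^2 has 2 zeros (at the origin, multiplicity 2) inside |z| < 1. Answer = 2

2


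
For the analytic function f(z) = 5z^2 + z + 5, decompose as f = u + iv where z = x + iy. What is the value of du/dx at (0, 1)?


Step 1: f(z) = 5(x+iy)^2 + (x+iy) + 5
Step 2: u = 5(x^2 - y^2) + x + 5
Step 3: u_x = 10x + 1
Step 4: At (0, 1): u_x = 0 + 1 = 1

1


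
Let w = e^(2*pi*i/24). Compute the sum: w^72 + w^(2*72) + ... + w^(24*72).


Step 1: The sum sum_{j=1}^{n} w^(k*j) equals n if n | k, else 0.
Step 2: Here n = 24, k = 72
Step 3: Does n divide k? 24 | 72 -> True
Step 4: Sum = 24

24


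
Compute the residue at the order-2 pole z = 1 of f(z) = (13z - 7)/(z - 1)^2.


Step 1: Pole of order 2 at z = 1
Step 2: Res = lim d/dz [(z - 1)^2 * f(z)] as z -> 1
Step 3: (z - 1)^2 * f(z) = 13z - 7
Step 4: d/dz[13z - 7] = 13

13


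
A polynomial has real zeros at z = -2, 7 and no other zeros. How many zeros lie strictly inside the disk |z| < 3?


Step 1: Check each root:
  z = -2: |-2| = 2 < 3
  z = 7: |7| = 7 >= 3
Step 2: Count = 1

1


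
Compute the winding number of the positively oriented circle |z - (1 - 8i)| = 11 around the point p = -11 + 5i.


Step 1: Center c = (1, -8), radius = 11
Step 2: |p - c|^2 = (-12)^2 + 13^2 = 313
Step 3: r^2 = 121
Step 4: |p-c| > r so winding number = 0

0


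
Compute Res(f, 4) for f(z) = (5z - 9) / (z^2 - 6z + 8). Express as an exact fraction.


Step 1: Q(z) = z^2 - 6z + 8 = (z - 4)(z - 2)
Step 2: Q'(z) = 2z - 6
Step 3: Q'(4) = 2, P(4) = 11
Step 4: Res = P(4)/Q'(4) = 11/2 = 11/2

11/2


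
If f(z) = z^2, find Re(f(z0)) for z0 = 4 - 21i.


Step 1: z0 = 4 - 21i
Step 2: z0^2 = 4^2 - (-21)^2 - 168i
Step 3: real part = 16 - 441 = -425

-425


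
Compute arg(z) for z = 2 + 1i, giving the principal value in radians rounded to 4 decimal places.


Step 1: z = 2 + 1i
Step 2: arg(z) = atan2(1, 2)
Step 3: arg(z) = 0.4636

0.4636


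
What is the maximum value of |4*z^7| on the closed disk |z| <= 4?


Step 1: On |z| = 4, |f(z)| = 4 * |z|^7 = 4 * 4^7
Step 2: By maximum modulus principle, maximum is on boundary.
Step 3: Maximum = 4 * 16384 = 65536

65536


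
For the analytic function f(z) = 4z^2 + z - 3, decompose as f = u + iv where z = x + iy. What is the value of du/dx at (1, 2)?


Step 1: f(z) = 4(x+iy)^2 + (x+iy) - 3
Step 2: u = 4(x^2 - y^2) + x - 3
Step 3: u_x = 8x + 1
Step 4: At (1, 2): u_x = 8 + 1 = 9

9


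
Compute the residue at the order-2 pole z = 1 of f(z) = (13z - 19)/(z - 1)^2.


Step 1: Pole of order 2 at z = 1
Step 2: Res = lim d/dz [(z - 1)^2 * f(z)] as z -> 1
Step 3: (z - 1)^2 * f(z) = 13z - 19
Step 4: d/dz[13z - 19] = 13

13


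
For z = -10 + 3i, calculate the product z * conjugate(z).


Step 1: conj(z) = -10 - 3i
Step 2: z * conj(z) = (-10)^2 + 3^2
Step 3: = 100 + 9 = 109

109


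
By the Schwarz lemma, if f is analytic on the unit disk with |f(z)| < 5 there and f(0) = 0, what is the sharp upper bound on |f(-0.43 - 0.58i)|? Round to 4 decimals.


Step 1: g = f/5 maps D -> D with g(0) = 0, so by the Schwarz lemma |g(z)| <= |z|, i.e. |f(z)| <= 5|z|; this is sharp (f(z) = 5z).
Step 2: |z0|^2 = (-0.43)^2 + (-0.58)^2 = 0.5213
Step 3: |z0| = sqrt(0.5213) = 0.722011
Step 4: Best bound = 5 * |z0| = 5 * 0.722011 = 3.6101

3.6101


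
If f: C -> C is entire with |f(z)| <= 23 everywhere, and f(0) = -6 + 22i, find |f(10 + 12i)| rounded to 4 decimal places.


Step 1: By Liouville's theorem, a bounded entire function is constant.
Step 2: f(z) = f(0) = -6 + 22i for all z.
Step 3: |f(w)| = |-6 + 22i| = sqrt(36 + 484)
Step 4: = 22.8035

22.8035


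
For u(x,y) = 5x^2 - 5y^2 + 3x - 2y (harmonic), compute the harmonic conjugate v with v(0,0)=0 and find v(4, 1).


Step 1: v_x = -u_y = 10y + 2
Step 2: v_y = u_x = 10x + 3
Step 3: v = 10xy + 2x + 3y + C
Step 4: v(0,0) = 0 => C = 0
Step 5: v(4, 1) = 51

51


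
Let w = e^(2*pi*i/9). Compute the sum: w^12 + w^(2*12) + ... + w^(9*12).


Step 1: The sum sum_{j=1}^{n} w^(k*j) equals n if n | k, else 0.
Step 2: Here n = 9, k = 12
Step 3: Does n divide k? 9 | 12 -> False
Step 4: Sum = 0

0


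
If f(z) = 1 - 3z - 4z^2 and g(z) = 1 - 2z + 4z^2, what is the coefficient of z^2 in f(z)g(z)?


Step 1: z^2 term in f*g comes from: (1)*(4z^2) + (-3z)*(-2z) + (-4z^2)*(1)
Step 2: = 4 + 6 - 4
Step 3: = 6

6


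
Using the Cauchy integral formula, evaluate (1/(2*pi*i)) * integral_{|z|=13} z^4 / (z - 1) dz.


Step 1: f(z) = z^4, a = 1 is inside |z| = 13
Step 2: By Cauchy integral formula: (1/(2pi*i)) * integral = f(a)
Step 3: f(1) = 1^4 = 1

1


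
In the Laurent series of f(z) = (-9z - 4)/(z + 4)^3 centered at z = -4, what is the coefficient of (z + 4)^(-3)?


Step 1: Write the numerator in powers of (z + 4): -9z - 4 = -9(z + 4) + (-9*(-4) - 4) = -9(z + 4) + 32
Step 2: Divide by (z + 4)^3: f(z) = 32(z + 4)^(-3) - 9(z + 4)^(-2)
Step 3: This finite sum is the Laurent series of f about z = -4.
Step 4: Coefficient of (z + 4)^(-3) = -9*(-4) - 4 = 32

32


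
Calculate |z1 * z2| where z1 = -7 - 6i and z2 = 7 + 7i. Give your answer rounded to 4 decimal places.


Step 1: |z1| = sqrt((-7)^2 + (-6)^2) = sqrt(85)
Step 2: |z2| = sqrt(7^2 + 7^2) = sqrt(98)
Step 3: |z1*z2| = |z1|*|z2| = sqrt(85) * sqrt(98) = sqrt(85 * 98) = sqrt(8330)
Step 4: = 91.2688

91.2688


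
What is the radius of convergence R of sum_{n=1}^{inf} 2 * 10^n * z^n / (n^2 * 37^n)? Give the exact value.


Step 1: General term a_n = 2 * 10^n / (n^2 * 37^n)
Step 2: By the root test, |a_n|^(1/n) = 2^(1/n) * 10 / (n^(2/n) * 37) -> 10/37 as n -> infinity (since 2^(1/n) -> 1 and n^(2/n) -> 1)
Step 3: R = 1/lim|a_n|^(1/n) = 37/10

37/10


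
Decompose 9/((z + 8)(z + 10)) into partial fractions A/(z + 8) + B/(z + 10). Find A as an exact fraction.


Step 1: Multiply both sides by (z + 8) and set z = -8
Step 2: A = 9 / (-8 + 10)
Step 3: A = 9 / 2
Step 4: A = 9/2

9/2


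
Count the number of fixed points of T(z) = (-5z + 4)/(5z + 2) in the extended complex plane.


Step 1: Fixed points satisfy T(z) = z
Step 2: 5z^2 + 7z - 4 = 0
Step 3: Discriminant = 7^2 - 4*5*(-4) = 129
Step 4: Number of fixed points = 2

2


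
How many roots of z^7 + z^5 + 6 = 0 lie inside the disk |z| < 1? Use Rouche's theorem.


Step 1: On |z| = 1 the three terms have sizes |z^7| = 1^7 = 1, |z^5| = 1^5 = 1, |6| = 6
Step 2: The dominant term is g(z) = 6; let h(z) = z^7 + z^5 so f = g + h
Step 3: On |z| = 1: |g| = 6 and |h| <= 1 + 1 = 2
Step 4: Since 6 > 2, |h| < |g| on |z| = 1, so by Rouche f has the same number of zeros as g inside |z| < 1
Step 5: g(z) = 6 is a nonzero constant with no zeros inside |z| < 1. Answer = 0

0


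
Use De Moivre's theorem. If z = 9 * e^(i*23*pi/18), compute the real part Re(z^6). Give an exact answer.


Step 1: By De Moivre's theorem, z^6 = 9^6 * e^(i*6*23*pi/18) = 531441 * (cos(23*pi/3) + i*sin(23*pi/3))
Step 2: |z|^6 = 9^6 = 531441
Step 3: Reduce the angle mod 2*pi: 23*pi/3 - 6*pi = 5*pi/3
Step 4: cos(5*pi/3) = 1/2
Step 5: Re(z^6) = 531441 * 1/2 = 531441/2

531441/2


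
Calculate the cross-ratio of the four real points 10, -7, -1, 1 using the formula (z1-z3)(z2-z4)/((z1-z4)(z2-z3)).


Step 1: (z1-z3)(z2-z4) = 11 * (-8) = -88
Step 2: (z1-z4)(z2-z3) = 9 * (-6) = -54
Step 3: Cross-ratio = 88/54 = 44/27

44/27


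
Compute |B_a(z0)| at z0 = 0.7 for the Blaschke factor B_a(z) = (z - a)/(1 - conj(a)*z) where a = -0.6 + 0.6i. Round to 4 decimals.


Step 1: Numerator z0 - a = 0.7 - (-0.6 + 0.6i) = 1.3 - 0.6i
Step 2: Denominator 1 - conj(a)*z0 = 1 - (-0.6 - 0.6i)*0.7 = 1.42 + 0.42i
Step 3: |z0 - a|^2 = 1.3^2 + (-0.6)^2 = 2.05; |1 - conj(a)*z0|^2 = 1.42^2 + 0.42^2 = 2.1928
Step 4: |B_a(0.7)| = sqrt(2.05 / 2.1928) = sqrt(0.934878)
Step 5: = 0.9669

0.9669


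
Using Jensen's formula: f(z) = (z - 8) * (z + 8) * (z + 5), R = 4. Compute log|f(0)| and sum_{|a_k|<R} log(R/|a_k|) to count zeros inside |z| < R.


Jensen's formula: (1/2pi)*integral log|f(Re^it)|dt = log|f(0)| + sum_{|a_k|<R} log(R/|a_k|)
Step 1: f(0) = (-8) * 8 * 5 = -320
Step 2: log|f(0)| = log|8| + log|-8| + log|-5| = 5.7683
Step 3: Zeros inside |z| < 4: none
Step 4: Jensen sum = (empty sum) = 0
Step 5: n(R) = number of terms in the Jensen sum = count of zeros inside |z| < 4 = 0

0


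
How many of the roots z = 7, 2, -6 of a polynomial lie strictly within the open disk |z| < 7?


Step 1: Check each root:
  z = 7: |7| = 7 >= 7
  z = 2: |2| = 2 < 7
  z = -6: |-6| = 6 < 7
Step 2: Count = 2

2


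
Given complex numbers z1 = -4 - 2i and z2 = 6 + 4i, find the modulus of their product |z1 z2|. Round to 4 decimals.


Step 1: |z1| = sqrt((-4)^2 + (-2)^2) = sqrt(20)
Step 2: |z2| = sqrt(6^2 + 4^2) = sqrt(52)
Step 3: |z1*z2| = |z1|*|z2| = sqrt(20) * sqrt(52) = sqrt(20 * 52) = sqrt(1040)
Step 4: = 32.249

32.249


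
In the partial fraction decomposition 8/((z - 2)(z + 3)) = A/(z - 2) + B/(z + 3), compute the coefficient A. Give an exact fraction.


Step 1: Multiply both sides by (z - 2) and set z = 2
Step 2: A = 8 / (2 + 3)
Step 3: A = 8 / 5
Step 4: A = 8/5

8/5


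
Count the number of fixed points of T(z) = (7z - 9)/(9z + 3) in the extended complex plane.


Step 1: Fixed points satisfy T(z) = z
Step 2: 9z^2 - 4z + 9 = 0
Step 3: Discriminant = (-4)^2 - 4*9*9 = -308
Step 4: Number of fixed points = 2

2


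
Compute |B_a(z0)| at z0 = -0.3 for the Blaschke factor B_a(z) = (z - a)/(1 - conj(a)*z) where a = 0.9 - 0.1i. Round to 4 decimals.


Step 1: Numerator z0 - a = -0.3 - (0.9 - 0.1i) = -1.2 + 0.1i
Step 2: Denominator 1 - conj(a)*z0 = 1 - (0.9 + 0.1i)*(-0.3) = 1.27 + 0.03i
Step 3: |z0 - a|^2 = (-1.2)^2 + 0.1^2 = 1.45; |1 - conj(a)*z0|^2 = 1.27^2 + 0.03^2 = 1.6138
Step 4: |B_a(-0.3)| = sqrt(1.45 / 1.6138) = sqrt(0.8985)
Step 5: = 0.9479

0.9479


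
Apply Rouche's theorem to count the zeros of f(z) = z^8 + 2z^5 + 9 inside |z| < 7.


Step 1: On |z| = 7 the three terms have sizes |z^8| = 7^8 = 5764801, |2z^5| = 2*7^5 = 33614, |9| = 9
Step 2: The dominant term is g(z) = z^8; let h(z) = 2z^5 + 9 so f = g + h
Step 3: On |z| = 7: |g| = 5764801 and |h| <= 33614 + 9 = 33623
Step 4: Since 5764801 > 33623, |h| < |g| on |z| = 7, so by Rouche f has the same number of zeros as g inside |z| < 7
Step 5: g(z) = z^8 has 8 zeros (all at the origin) inside |z| < 7. Answer = 8

8


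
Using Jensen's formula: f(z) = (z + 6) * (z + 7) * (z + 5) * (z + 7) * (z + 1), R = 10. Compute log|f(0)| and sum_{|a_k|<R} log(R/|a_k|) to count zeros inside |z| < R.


Jensen's formula: (1/2pi)*integral log|f(Re^it)|dt = log|f(0)| + sum_{|a_k|<R} log(R/|a_k|)
Step 1: f(0) = 6 * 7 * 5 * 7 * 1 = 1470
Step 2: log|f(0)| = log|-6| + log|-7| + log|-5| + log|-7| + log|-1| = 7.293
Step 3: Zeros inside |z| < 10: -6, -7, -5, -7, -1
Step 4: Jensen sum = log(10/6) + log(10/7) + log(10/5) + log(10/7) + log(10/1) = 4.2199
Step 5: n(R) = number of terms in the Jensen sum = count of zeros inside |z| < 10 = 5

5


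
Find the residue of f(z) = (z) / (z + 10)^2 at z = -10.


Step 1: Pole of order 2 at z = -10
Step 2: Res = lim d/dz [(z + 10)^2 * f(z)] as z -> -10
Step 3: (z + 10)^2 * f(z) = z
Step 4: d/dz[z] = 1

1


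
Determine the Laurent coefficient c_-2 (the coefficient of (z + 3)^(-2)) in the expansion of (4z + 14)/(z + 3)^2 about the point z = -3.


Step 1: Write the numerator in powers of (z + 3): 4z + 14 = 4(z + 3) + (4*(-3) + 14) = 4(z + 3) + 2
Step 2: Divide by (z + 3)^2: f(z) = 2(z + 3)^(-2) + 4(z + 3)^(-1)
Step 3: This finite sum is the Laurent series of f about z = -3.
Step 4: Coefficient of (z + 3)^(-2) = 4*(-3) + 14 = 2

2


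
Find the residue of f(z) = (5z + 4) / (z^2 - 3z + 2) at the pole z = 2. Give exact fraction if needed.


Step 1: Q(z) = z^2 - 3z + 2 = (z - 2)(z - 1)
Step 2: Q'(z) = 2z - 3
Step 3: Q'(2) = 1, P(2) = 14
Step 4: Res = P(2)/Q'(2) = 14/1 = 14

14


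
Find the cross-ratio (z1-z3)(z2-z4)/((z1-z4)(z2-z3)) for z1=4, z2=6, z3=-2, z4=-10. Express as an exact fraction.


Step 1: (z1-z3)(z2-z4) = 6 * 16 = 96
Step 2: (z1-z4)(z2-z3) = 14 * 8 = 112
Step 3: Cross-ratio = 96/112 = 6/7

6/7


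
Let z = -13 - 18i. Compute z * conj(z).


Step 1: conj(z) = -13 + 18i
Step 2: z * conj(z) = (-13)^2 + (-18)^2
Step 3: = 169 + 324 = 493

493


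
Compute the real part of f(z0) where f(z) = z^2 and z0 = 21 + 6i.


Step 1: z0 = 21 + 6i
Step 2: z0^2 = 21^2 - 6^2 + 252i
Step 3: real part = 441 - 36 = 405

405


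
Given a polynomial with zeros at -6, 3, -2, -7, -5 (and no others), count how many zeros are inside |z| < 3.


Step 1: Check each root:
  z = -6: |-6| = 6 >= 3
  z = 3: |3| = 3 >= 3
  z = -2: |-2| = 2 < 3
  z = -7: |-7| = 7 >= 3
  z = -5: |-5| = 5 >= 3
Step 2: Count = 1

1


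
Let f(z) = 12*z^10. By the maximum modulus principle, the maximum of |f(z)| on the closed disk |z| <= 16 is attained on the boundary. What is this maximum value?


Step 1: On |z| = 16, |f(z)| = 12 * |z|^10 = 12 * 16^10
Step 2: By maximum modulus principle, maximum is on boundary.
Step 3: Maximum = 12 * 1099511627776 = 13194139533312

13194139533312


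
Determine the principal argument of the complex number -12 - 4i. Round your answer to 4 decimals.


Step 1: z = -12 - 4i
Step 2: arg(z) = atan2(-4, -12)
Step 3: arg(z) = -2.8198

-2.8198


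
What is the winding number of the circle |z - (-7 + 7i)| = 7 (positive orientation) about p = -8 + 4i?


Step 1: Center c = (-7, 7), radius = 7
Step 2: |p - c|^2 = (-1)^2 + (-3)^2 = 10
Step 3: r^2 = 49
Step 4: |p-c| < r so winding number = 1

1


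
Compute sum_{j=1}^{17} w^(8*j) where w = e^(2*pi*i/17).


Step 1: The sum sum_{j=1}^{n} w^(k*j) equals n if n | k, else 0.
Step 2: Here n = 17, k = 8
Step 3: Does n divide k? 17 | 8 -> False
Step 4: Sum = 0

0


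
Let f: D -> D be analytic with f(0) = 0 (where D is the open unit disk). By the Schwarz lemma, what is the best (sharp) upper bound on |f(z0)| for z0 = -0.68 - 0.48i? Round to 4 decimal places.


Step 1: Schwarz lemma: if f: D -> D is analytic with f(0) = 0, then |f(z)| <= |z| for all z in D, and this is sharp (f(z) = z).
Step 2: |z0|^2 = (-0.68)^2 + (-0.48)^2 = 0.6928
Step 3: |z0| = sqrt(0.6928) = 0.832346
Step 4: Best bound = |z0| = 0.8323

0.8323


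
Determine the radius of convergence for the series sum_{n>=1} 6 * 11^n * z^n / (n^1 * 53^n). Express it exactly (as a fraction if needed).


Step 1: General term a_n = 6 * 11^n / (n^1 * 53^n)
Step 2: By the root test, |a_n|^(1/n) = 6^(1/n) * 11 / (n^(1/n) * 53) -> 11/53 as n -> infinity (since 6^(1/n) -> 1 and n^(1/n) -> 1)
Step 3: R = 1/lim|a_n|^(1/n) = 53/11

53/11


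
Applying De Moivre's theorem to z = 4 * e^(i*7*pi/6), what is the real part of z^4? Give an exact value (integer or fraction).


Step 1: By De Moivre's theorem, z^4 = 4^4 * e^(i*4*7*pi/6) = 256 * (cos(14*pi/3) + i*sin(14*pi/3))
Step 2: |z|^4 = 4^4 = 256
Step 3: Reduce the angle mod 2*pi: 14*pi/3 - 4*pi = 2*pi/3
Step 4: cos(2*pi/3) = -1/2
Step 5: Re(z^4) = 256 * (-1/2) = -128

-128


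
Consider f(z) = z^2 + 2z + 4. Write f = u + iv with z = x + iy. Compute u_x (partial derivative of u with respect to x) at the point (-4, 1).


Step 1: f(z) = (x+iy)^2 + 2(x+iy) + 4
Step 2: u = (x^2 - y^2) + 2x + 4
Step 3: u_x = 2x + 2
Step 4: At (-4, 1): u_x = -8 + 2 = -6

-6


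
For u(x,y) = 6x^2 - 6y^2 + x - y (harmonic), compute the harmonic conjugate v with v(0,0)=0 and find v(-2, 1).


Step 1: v_x = -u_y = 12y + 1
Step 2: v_y = u_x = 12x + 1
Step 3: v = 12xy + x + y + C
Step 4: v(0,0) = 0 => C = 0
Step 5: v(-2, 1) = -25

-25


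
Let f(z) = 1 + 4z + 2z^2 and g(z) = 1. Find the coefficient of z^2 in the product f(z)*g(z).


Step 1: z^2 term in f*g comes from: (1)*(0) + (4z)*(0) + (2z^2)*(1)
Step 2: = 0 + 0 + 2
Step 3: = 2

2


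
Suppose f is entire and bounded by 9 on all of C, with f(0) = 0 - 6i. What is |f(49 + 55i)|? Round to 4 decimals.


Step 1: By Liouville's theorem, a bounded entire function is constant.
Step 2: f(z) = f(0) = 0 - 6i for all z.
Step 3: |f(w)| = |0 - 6i| = sqrt(0 + 36)
Step 4: = 6.0

6.0


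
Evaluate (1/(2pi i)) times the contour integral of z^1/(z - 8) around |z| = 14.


Step 1: f(z) = z^1, a = 8 is inside |z| = 14
Step 2: By Cauchy integral formula: (1/(2pi*i)) * integral = f(a)
Step 3: f(8) = 8^1 = 8

8


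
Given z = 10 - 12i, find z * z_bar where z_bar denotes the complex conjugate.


Step 1: conj(z) = 10 + 12i
Step 2: z * conj(z) = 10^2 + (-12)^2
Step 3: = 100 + 144 = 244

244


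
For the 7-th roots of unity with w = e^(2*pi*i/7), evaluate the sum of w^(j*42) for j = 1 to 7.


Step 1: The sum sum_{j=1}^{n} w^(k*j) equals n if n | k, else 0.
Step 2: Here n = 7, k = 42
Step 3: Does n divide k? 7 | 42 -> True
Step 4: Sum = 7

7


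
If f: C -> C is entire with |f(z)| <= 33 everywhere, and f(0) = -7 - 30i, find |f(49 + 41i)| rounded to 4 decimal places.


Step 1: By Liouville's theorem, a bounded entire function is constant.
Step 2: f(z) = f(0) = -7 - 30i for all z.
Step 3: |f(w)| = |-7 - 30i| = sqrt(49 + 900)
Step 4: = 30.8058

30.8058


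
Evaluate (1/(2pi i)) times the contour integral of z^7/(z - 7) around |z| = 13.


Step 1: f(z) = z^7, a = 7 is inside |z| = 13
Step 2: By Cauchy integral formula: (1/(2pi*i)) * integral = f(a)
Step 3: f(7) = 7^7 = 823543

823543


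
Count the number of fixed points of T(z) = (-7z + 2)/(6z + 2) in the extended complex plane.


Step 1: Fixed points satisfy T(z) = z
Step 2: 6z^2 + 9z - 2 = 0
Step 3: Discriminant = 9^2 - 4*6*(-2) = 129
Step 4: Number of fixed points = 2

2


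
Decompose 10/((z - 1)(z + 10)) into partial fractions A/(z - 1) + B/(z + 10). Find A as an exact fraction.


Step 1: Multiply both sides by (z - 1) and set z = 1
Step 2: A = 10 / (1 + 10)
Step 3: A = 10 / 11
Step 4: A = 10/11

10/11


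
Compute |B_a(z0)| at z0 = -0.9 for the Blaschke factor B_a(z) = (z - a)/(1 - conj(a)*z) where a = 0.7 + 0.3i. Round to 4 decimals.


Step 1: Numerator z0 - a = -0.9 - (0.7 + 0.3i) = -1.6 - 0.3i
Step 2: Denominator 1 - conj(a)*z0 = 1 - (0.7 - 0.3i)*(-0.9) = 1.63 - 0.27i
Step 3: |z0 - a|^2 = (-1.6)^2 + (-0.3)^2 = 2.65; |1 - conj(a)*z0|^2 = 1.63^2 + (-0.27)^2 = 2.7298
Step 4: |B_a(-0.9)| = sqrt(2.65 / 2.7298) = sqrt(0.970767)
Step 5: = 0.9853

0.9853


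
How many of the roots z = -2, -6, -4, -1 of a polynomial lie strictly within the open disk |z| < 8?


Step 1: Check each root:
  z = -2: |-2| = 2 < 8
  z = -6: |-6| = 6 < 8
  z = -4: |-4| = 4 < 8
  z = -1: |-1| = 1 < 8
Step 2: Count = 4

4


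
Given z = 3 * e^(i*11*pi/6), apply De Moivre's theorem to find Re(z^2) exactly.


Step 1: By De Moivre's theorem, z^2 = 3^2 * e^(i*2*11*pi/6) = 9 * (cos(11*pi/3) + i*sin(11*pi/3))
Step 2: |z|^2 = 3^2 = 9
Step 3: Reduce the angle mod 2*pi: 11*pi/3 - 2*pi = 5*pi/3
Step 4: cos(5*pi/3) = 1/2
Step 5: Re(z^2) = 9 * 1/2 = 9/2

9/2


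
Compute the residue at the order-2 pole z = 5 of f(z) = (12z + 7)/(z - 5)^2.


Step 1: Pole of order 2 at z = 5
Step 2: Res = lim d/dz [(z - 5)^2 * f(z)] as z -> 5
Step 3: (z - 5)^2 * f(z) = 12z + 7
Step 4: d/dz[12z + 7] = 12

12


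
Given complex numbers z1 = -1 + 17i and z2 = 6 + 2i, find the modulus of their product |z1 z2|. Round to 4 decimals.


Step 1: |z1| = sqrt((-1)^2 + 17^2) = sqrt(290)
Step 2: |z2| = sqrt(6^2 + 2^2) = sqrt(40)
Step 3: |z1*z2| = |z1|*|z2| = sqrt(290) * sqrt(40) = sqrt(290 * 40) = sqrt(11600)
Step 4: = 107.7033

107.7033


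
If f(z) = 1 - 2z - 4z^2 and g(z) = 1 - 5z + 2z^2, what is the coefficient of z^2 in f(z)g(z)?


Step 1: z^2 term in f*g comes from: (1)*(2z^2) + (-2z)*(-5z) + (-4z^2)*(1)
Step 2: = 2 + 10 - 4
Step 3: = 8

8


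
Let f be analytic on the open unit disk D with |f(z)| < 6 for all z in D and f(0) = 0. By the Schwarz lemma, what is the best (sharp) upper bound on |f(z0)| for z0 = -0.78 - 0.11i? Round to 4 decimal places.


Step 1: g = f/6 maps D -> D with g(0) = 0, so by the Schwarz lemma |g(z)| <= |z|, i.e. |f(z)| <= 6|z|; this is sharp (f(z) = 6z).
Step 2: |z0|^2 = (-0.78)^2 + (-0.11)^2 = 0.6205
Step 3: |z0| = sqrt(0.6205) = 0.787718
Step 4: Best bound = 6 * |z0| = 6 * 0.787718 = 4.7263

4.7263


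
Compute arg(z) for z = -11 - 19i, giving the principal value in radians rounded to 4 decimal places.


Step 1: z = -11 - 19i
Step 2: arg(z) = atan2(-19, -11)
Step 3: arg(z) = -2.0956

-2.0956


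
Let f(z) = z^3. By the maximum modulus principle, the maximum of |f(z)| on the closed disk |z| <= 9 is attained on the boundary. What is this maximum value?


Step 1: On |z| = 9, |f(z)| = |z|^3 = 9^3
Step 2: By maximum modulus principle, maximum is on boundary.
Step 3: Maximum = 729 = 729

729


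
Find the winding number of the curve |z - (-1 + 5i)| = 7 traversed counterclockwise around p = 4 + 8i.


Step 1: Center c = (-1, 5), radius = 7
Step 2: |p - c|^2 = 5^2 + 3^2 = 34
Step 3: r^2 = 49
Step 4: |p-c| < r so winding number = 1

1


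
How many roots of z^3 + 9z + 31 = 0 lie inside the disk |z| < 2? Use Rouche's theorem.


Step 1: On |z| = 2 the three terms have sizes |z^3| = 2^3 = 8, |9z| = 9*2 = 18, |31| = 31
Step 2: The dominant term is g(z) = 31; let h(z) = z^3 + 9z so f = g + h
Step 3: On |z| = 2: |g| = 31 and |h| <= 8 + 18 = 26
Step 4: Since 31 > 26, |h| < |g| on |z| = 2, so by Rouche f has the same number of zeros as g inside |z| < 2
Step 5: g(z) = 31 is a nonzero constant with no zeros inside |z| < 2. Answer = 0

0


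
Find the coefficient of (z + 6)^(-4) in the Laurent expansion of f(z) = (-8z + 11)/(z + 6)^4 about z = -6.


Step 1: Write the numerator in powers of (z + 6): -8z + 11 = -8(z + 6) + (-8*(-6) + 11) = -8(z + 6) + 59
Step 2: Divide by (z + 6)^4: f(z) = 59(z + 6)^(-4) - 8(z + 6)^(-3)
Step 3: This finite sum is the Laurent series of f about z = -6.
Step 4: Coefficient of (z + 6)^(-4) = -8*(-6) + 11 = 59

59


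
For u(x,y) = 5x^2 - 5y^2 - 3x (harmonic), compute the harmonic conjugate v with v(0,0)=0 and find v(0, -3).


Step 1: v_x = -u_y = 10y + 0
Step 2: v_y = u_x = 10x - 3
Step 3: v = 10xy - 3y + C
Step 4: v(0,0) = 0 => C = 0
Step 5: v(0, -3) = 9

9


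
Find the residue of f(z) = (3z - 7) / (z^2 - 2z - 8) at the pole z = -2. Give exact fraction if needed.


Step 1: Q(z) = z^2 - 2z - 8 = (z + 2)(z - 4)
Step 2: Q'(z) = 2z - 2
Step 3: Q'(-2) = -6, P(-2) = -13
Step 4: Res = P(-2)/Q'(-2) = -13/(-6) = 13/6

13/6


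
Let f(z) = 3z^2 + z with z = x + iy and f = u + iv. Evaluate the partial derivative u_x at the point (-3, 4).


Step 1: f(z) = 3(x+iy)^2 + (x+iy) + 0
Step 2: u = 3(x^2 - y^2) + x + 0
Step 3: u_x = 6x + 1
Step 4: At (-3, 4): u_x = -18 + 1 = -17

-17


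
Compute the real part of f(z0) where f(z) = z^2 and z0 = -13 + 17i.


Step 1: z0 = -13 + 17i
Step 2: z0^2 = (-13)^2 - 17^2 - 442i
Step 3: real part = 169 - 289 = -120

-120


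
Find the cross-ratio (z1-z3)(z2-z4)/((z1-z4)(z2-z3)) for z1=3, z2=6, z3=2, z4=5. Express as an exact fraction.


Step 1: (z1-z3)(z2-z4) = 1 * 1 = 1
Step 2: (z1-z4)(z2-z3) = (-2) * 4 = -8
Step 3: Cross-ratio = -1/8 = -1/8

-1/8


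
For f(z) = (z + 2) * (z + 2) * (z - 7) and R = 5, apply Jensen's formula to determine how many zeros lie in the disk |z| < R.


Jensen's formula: (1/2pi)*integral log|f(Re^it)|dt = log|f(0)| + sum_{|a_k|<R} log(R/|a_k|)
Step 1: f(0) = 2 * 2 * (-7) = -28
Step 2: log|f(0)| = log|-2| + log|-2| + log|7| = 3.3322
Step 3: Zeros inside |z| < 5: -2, -2
Step 4: Jensen sum = log(5/2) + log(5/2) = 1.8326
Step 5: n(R) = number of terms in the Jensen sum = count of zeros inside |z| < 5 = 2

2


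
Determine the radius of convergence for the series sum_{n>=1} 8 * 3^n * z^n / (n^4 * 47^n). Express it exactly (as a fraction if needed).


Step 1: General term a_n = 8 * 3^n / (n^4 * 47^n)
Step 2: By the root test, |a_n|^(1/n) = 8^(1/n) * 3 / (n^(4/n) * 47) -> 3/47 as n -> infinity (since 8^(1/n) -> 1 and n^(4/n) -> 1)
Step 3: R = 1/lim|a_n|^(1/n) = 47/3

47/3


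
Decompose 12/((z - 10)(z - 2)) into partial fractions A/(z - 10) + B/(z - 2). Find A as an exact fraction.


Step 1: Multiply both sides by (z - 10) and set z = 10
Step 2: A = 12 / (10 - 2)
Step 3: A = 12 / 8
Step 4: A = 3/2

3/2


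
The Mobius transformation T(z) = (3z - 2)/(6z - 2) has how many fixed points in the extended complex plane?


Step 1: Fixed points satisfy T(z) = z
Step 2: 6z^2 - 5z + 2 = 0
Step 3: Discriminant = (-5)^2 - 4*6*2 = -23
Step 4: Number of fixed points = 2

2


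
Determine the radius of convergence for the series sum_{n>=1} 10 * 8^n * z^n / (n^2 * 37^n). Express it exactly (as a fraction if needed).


Step 1: General term a_n = 10 * 8^n / (n^2 * 37^n)
Step 2: By the root test, |a_n|^(1/n) = 10^(1/n) * 8 / (n^(2/n) * 37) -> 8/37 as n -> infinity (since 10^(1/n) -> 1 and n^(2/n) -> 1)
Step 3: R = 1/lim|a_n|^(1/n) = 37/8

37/8


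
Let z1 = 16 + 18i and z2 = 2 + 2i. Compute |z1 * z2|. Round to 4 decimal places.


Step 1: |z1| = sqrt(16^2 + 18^2) = sqrt(580)
Step 2: |z2| = sqrt(2^2 + 2^2) = sqrt(8)
Step 3: |z1*z2| = |z1|*|z2| = sqrt(580) * sqrt(8) = sqrt(580 * 8) = sqrt(4640)
Step 4: = 68.1175

68.1175


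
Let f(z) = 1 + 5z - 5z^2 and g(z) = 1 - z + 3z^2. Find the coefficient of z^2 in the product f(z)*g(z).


Step 1: z^2 term in f*g comes from: (1)*(3z^2) + (5z)*(-z) + (-5z^2)*(1)
Step 2: = 3 - 5 - 5
Step 3: = -7

-7


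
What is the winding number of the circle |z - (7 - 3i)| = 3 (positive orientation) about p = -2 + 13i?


Step 1: Center c = (7, -3), radius = 3
Step 2: |p - c|^2 = (-9)^2 + 16^2 = 337
Step 3: r^2 = 9
Step 4: |p-c| > r so winding number = 0

0


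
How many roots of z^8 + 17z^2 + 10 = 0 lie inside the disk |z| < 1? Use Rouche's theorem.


Step 1: On |z| = 1 the three terms have sizes |z^8| = 1^8 = 1, |17z^2| = 17*1^2 = 17, |10| = 10
Step 2: The dominant term is g(z) = 17z^2; let h(z) = z^8 + 10 so f = g + h
Step 3: On |z| = 1: |g| = 17 and |h| <= 1 + 10 = 11
Step 4: Since 17 > 11, |h| < |g| on |z| = 1, so by Rouche f has the same number of zeros as g inside |z| < 1
Step 5: g(z) = 17z^2 has 2 zeros (at the origin, multiplicity 2) inside |z| < 1. Answer = 2

2


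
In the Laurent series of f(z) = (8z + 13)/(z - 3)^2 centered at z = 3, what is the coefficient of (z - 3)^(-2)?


Step 1: Write the numerator in powers of (z - 3): 8z + 13 = 8(z - 3) + (8*3 + 13) = 8(z - 3) + 37
Step 2: Divide by (z - 3)^2: f(z) = 37(z - 3)^(-2) + 8(z - 3)^(-1)
Step 3: This finite sum is the Laurent series of f about z = 3.
Step 4: Coefficient of (z - 3)^(-2) = 8*3 + 13 = 37

37


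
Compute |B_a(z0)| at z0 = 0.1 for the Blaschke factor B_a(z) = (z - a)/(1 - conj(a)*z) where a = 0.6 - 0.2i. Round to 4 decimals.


Step 1: Numerator z0 - a = 0.1 - (0.6 - 0.2i) = -0.5 + 0.2i
Step 2: Denominator 1 - conj(a)*z0 = 1 - (0.6 + 0.2i)*0.1 = 0.94 - 0.02i
Step 3: |z0 - a|^2 = (-0.5)^2 + 0.2^2 = 0.29; |1 - conj(a)*z0|^2 = 0.94^2 + (-0.02)^2 = 0.884
Step 4: |B_a(0.1)| = sqrt(0.29 / 0.884) = sqrt(0.328054)
Step 5: = 0.5728

0.5728


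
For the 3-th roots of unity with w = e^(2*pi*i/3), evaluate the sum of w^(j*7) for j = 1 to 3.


Step 1: The sum sum_{j=1}^{n} w^(k*j) equals n if n | k, else 0.
Step 2: Here n = 3, k = 7
Step 3: Does n divide k? 3 | 7 -> False
Step 4: Sum = 0

0


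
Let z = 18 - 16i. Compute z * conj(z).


Step 1: conj(z) = 18 + 16i
Step 2: z * conj(z) = 18^2 + (-16)^2
Step 3: = 324 + 256 = 580

580


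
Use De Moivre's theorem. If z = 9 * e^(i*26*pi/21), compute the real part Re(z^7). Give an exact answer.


Step 1: By De Moivre's theorem, z^7 = 9^7 * e^(i*7*26*pi/21) = 4782969 * (cos(26*pi/3) + i*sin(26*pi/3))
Step 2: |z|^7 = 9^7 = 4782969
Step 3: Reduce the angle mod 2*pi: 26*pi/3 - 8*pi = 2*pi/3
Step 4: cos(2*pi/3) = -1/2
Step 5: Re(z^7) = 4782969 * (-1/2) = -4782969/2

-4782969/2


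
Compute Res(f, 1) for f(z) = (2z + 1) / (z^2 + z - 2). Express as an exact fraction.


Step 1: Q(z) = z^2 + z - 2 = (z - 1)(z + 2)
Step 2: Q'(z) = 2z + 1
Step 3: Q'(1) = 3, P(1) = 3
Step 4: Res = P(1)/Q'(1) = 3/3 = 1

1


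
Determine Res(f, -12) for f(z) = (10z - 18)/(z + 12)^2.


Step 1: Pole of order 2 at z = -12
Step 2: Res = lim d/dz [(z + 12)^2 * f(z)] as z -> -12
Step 3: (z + 12)^2 * f(z) = 10z - 18
Step 4: d/dz[10z - 18] = 10

10


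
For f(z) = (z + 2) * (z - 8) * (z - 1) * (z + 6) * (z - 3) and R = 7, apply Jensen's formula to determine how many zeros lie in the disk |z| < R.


Jensen's formula: (1/2pi)*integral log|f(Re^it)|dt = log|f(0)| + sum_{|a_k|<R} log(R/|a_k|)
Step 1: f(0) = 2 * (-8) * (-1) * 6 * (-3) = -288
Step 2: log|f(0)| = log|-2| + log|8| + log|1| + log|-6| + log|3| = 5.663
Step 3: Zeros inside |z| < 7: -2, 1, -6, 3
Step 4: Jensen sum = log(7/2) + log(7/1) + log(7/6) + log(7/3) = 4.2001
Step 5: n(R) = number of terms in the Jensen sum = count of zeros inside |z| < 7 = 4

4


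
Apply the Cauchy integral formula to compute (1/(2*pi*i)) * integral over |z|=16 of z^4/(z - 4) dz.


Step 1: f(z) = z^4, a = 4 is inside |z| = 16
Step 2: By Cauchy integral formula: (1/(2pi*i)) * integral = f(a)
Step 3: f(4) = 4^4 = 256

256


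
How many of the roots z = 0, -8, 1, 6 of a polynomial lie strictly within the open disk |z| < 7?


Step 1: Check each root:
  z = 0: |0| = 0 < 7
  z = -8: |-8| = 8 >= 7
  z = 1: |1| = 1 < 7
  z = 6: |6| = 6 < 7
Step 2: Count = 3

3


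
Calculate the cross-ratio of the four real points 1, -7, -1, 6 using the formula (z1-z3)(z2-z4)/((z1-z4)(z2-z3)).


Step 1: (z1-z3)(z2-z4) = 2 * (-13) = -26
Step 2: (z1-z4)(z2-z3) = (-5) * (-6) = 30
Step 3: Cross-ratio = -26/30 = -13/15

-13/15


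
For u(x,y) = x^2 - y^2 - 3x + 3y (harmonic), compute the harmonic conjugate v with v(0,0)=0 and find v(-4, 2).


Step 1: v_x = -u_y = 2y - 3
Step 2: v_y = u_x = 2x - 3
Step 3: v = 2xy - 3x - 3y + C
Step 4: v(0,0) = 0 => C = 0
Step 5: v(-4, 2) = -10

-10
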